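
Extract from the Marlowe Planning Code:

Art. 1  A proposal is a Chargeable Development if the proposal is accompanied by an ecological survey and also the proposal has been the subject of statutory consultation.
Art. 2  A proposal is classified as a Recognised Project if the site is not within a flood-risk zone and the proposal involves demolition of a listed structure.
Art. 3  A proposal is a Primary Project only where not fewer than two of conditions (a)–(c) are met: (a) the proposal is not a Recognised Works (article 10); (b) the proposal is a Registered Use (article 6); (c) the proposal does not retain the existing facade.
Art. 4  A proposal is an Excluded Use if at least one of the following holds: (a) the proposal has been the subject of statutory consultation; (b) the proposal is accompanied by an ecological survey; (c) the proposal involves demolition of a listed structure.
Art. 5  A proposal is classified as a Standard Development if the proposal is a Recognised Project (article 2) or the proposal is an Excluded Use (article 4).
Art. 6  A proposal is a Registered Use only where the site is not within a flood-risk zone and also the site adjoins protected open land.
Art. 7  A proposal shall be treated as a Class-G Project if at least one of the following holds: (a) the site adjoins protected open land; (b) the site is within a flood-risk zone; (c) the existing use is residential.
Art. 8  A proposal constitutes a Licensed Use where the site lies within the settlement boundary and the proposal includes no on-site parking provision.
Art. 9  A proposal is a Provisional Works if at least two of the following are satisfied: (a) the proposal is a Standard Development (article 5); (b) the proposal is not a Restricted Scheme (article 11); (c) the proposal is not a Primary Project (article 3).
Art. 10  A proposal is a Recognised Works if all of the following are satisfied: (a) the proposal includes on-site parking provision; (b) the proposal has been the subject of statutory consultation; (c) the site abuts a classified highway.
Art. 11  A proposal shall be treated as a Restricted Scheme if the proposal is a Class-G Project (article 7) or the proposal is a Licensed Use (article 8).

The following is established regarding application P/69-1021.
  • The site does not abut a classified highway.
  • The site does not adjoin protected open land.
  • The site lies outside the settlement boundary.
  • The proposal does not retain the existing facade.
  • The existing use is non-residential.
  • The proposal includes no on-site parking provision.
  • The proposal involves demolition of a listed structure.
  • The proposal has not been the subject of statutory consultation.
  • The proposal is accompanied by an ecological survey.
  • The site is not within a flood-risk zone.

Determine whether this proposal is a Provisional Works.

Yes

article 2 — Recognised Project: [the site is not within a flood-risk zone? yes] AND [the proposal involves demolition of a listed structure? yes] → satisfied.
article 4 — Excluded Use: [the proposal has been the subject of statutory consultation? no] OR [the proposal is accompanied by an ecological survey? yes] OR [the proposal involves demolition of a listed structure? yes] → satisfied.
article 5 — Standard Development: [Recognised Project (article 2)? yes] OR [Excluded Use (article 4)? yes] → satisfied.
article 7 — Class-G Project: [the site adjoins protected open land? no] OR [the site is within a flood-risk zone? no] OR [the existing use is residential? no] → not satisfied.
article 8 — Licensed Use: [the site lies within the settlement boundary? no] AND [the proposal includes no on-site parking provision? yes] → not satisfied.
article 11 — Restricted Scheme: [Class-G Project (article 7)? no] OR [Licensed Use (article 8)? no] → not satisfied.
article 10 — Recognised Works: [the proposal includes on-site parking provision? no] AND [the proposal has been the subject of statutory consultation? no] AND [the site abuts a classified highway? no] → not satisfied.
article 6 — Registered Use: [the site is not within a flood-risk zone? yes] AND [the site adjoins protected open land? no] → not satisfied.
article 3 — Primary Project: not a Recognised Works (article 10)? yes; Registered Use (article 6)? no; the proposal does not retain the existing facade? yes — 2 of 3 hold (need ≥2) → satisfied.
article 9 — Provisional Works: Standard Development (article 5)? yes; not a Restricted Scheme (article 11)? yes; not a Primary Project (article 3)? no — 2 of 3 hold (need ≥2) → satisfied.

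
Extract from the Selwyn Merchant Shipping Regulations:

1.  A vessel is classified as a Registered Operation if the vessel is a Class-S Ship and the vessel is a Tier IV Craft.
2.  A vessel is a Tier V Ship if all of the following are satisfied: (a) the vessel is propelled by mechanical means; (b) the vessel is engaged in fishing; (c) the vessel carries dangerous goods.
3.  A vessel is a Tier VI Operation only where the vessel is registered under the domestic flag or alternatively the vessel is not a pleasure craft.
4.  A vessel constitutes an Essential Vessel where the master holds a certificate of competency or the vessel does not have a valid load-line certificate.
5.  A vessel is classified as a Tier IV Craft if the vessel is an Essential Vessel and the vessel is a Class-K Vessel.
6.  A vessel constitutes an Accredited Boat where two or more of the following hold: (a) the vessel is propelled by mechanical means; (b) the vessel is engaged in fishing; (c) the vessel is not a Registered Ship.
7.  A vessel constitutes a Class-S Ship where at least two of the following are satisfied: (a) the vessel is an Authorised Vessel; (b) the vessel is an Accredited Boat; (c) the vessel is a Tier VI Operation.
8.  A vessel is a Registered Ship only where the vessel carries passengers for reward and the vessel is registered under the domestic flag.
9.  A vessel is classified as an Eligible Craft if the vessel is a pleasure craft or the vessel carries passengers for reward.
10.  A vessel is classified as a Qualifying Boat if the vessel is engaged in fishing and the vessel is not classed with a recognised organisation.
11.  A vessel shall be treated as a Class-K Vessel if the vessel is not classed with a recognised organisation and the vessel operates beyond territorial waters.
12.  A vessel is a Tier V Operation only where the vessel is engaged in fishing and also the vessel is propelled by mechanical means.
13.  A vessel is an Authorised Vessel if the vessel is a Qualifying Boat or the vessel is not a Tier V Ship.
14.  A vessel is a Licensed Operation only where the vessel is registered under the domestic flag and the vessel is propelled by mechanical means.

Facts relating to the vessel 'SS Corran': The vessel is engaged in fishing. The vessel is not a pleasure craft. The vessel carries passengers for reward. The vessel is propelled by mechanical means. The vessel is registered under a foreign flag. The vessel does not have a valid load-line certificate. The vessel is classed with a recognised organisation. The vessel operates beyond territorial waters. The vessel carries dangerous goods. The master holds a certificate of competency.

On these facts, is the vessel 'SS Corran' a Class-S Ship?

paragraph 10 — Qualifying Boat: [the vessel is engaged in fishing? yes] AND [the vessel is not classed with a recognised organisation? no] → not satisfied.
paragraph 2 — Tier V Ship: [the vessel is propelled by mechanical means? yes] AND [the vessel is engaged in fishing? yes] AND [the vessel carries dangerous goods? yes] → satisfied.
paragraph 13 — Authorised Vessel: [Qualifying Boat (paragraph 10)? no] OR [not a Tier V Ship (paragraph 2)? no] → not satisfied.
paragraph 8 — Registered Ship: [the vessel carries passengers for reward? yes] AND [the vessel is registered under the domestic flag? no] → not satisfied.
paragraph 6 — Accredited Boat: the vessel is propelled by mechanical means? yes; the vessel is engaged in fishing? yes; not a Registered Ship (paragraph 8)? yes — 3 of 3 hold (need ≥2) → satisfied.
paragraph 3 — Tier VI Operation: [the vessel is registered under the domestic flag? no] OR [the vessel is not a pleasure craft? yes] → satisfied.
paragraph 7 — Class-S Ship: Authorised Vessel (paragraph 13)? no; Accredited Boat (paragraph 6)? yes; Tier VI Operation (paragraph 3)? yes — 2 of 3 hold (need ≥2) → satisfied.

Yes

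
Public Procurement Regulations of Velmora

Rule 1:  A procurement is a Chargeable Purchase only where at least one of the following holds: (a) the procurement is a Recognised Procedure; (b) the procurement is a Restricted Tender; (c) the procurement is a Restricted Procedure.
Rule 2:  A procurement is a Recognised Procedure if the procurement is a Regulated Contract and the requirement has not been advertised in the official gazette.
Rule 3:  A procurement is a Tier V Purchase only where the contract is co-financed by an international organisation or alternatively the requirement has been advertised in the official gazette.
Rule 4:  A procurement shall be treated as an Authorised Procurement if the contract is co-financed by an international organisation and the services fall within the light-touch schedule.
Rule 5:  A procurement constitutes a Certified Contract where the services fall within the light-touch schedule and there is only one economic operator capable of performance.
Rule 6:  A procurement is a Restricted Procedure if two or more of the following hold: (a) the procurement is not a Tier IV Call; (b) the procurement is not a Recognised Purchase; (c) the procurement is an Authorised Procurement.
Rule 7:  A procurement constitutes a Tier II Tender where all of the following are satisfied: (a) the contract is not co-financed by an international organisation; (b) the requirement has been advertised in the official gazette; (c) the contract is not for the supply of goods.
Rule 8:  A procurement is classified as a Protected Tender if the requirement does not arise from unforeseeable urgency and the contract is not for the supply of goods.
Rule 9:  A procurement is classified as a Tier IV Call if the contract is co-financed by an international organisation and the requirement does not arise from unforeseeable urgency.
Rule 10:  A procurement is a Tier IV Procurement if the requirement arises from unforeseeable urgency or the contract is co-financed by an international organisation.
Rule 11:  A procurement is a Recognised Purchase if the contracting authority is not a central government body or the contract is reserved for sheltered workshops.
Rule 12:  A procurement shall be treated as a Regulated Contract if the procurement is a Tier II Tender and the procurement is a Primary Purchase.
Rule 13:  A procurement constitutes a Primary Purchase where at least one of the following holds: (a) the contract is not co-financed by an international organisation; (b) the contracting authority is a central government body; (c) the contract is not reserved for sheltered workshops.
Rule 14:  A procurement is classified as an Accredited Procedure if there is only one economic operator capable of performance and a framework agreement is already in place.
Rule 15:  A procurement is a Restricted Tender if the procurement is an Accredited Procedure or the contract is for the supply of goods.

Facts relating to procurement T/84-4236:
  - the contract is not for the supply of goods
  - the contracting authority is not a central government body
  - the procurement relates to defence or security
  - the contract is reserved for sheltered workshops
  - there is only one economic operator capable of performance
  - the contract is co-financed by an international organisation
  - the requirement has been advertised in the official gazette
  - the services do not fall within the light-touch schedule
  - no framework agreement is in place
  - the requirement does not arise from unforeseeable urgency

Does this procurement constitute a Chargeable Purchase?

No

rule 7 — Tier II Tender: [the contract is not co-financed by an international organisation? no] AND [the requirement has been advertised in the official gazette? yes] AND [the contract is not for the supply of goods? yes] → not satisfied.
rule 13 — Primary Purchase: [the contract is not co-financed by an international organisation? no] OR [the contracting authority is a central government body? no] OR [the contract is not reserved for sheltered workshops? no] → not satisfied.
rule 12 — Regulated Contract: [Tier II Tender (rule 7)? no] AND [Primary Purchase (rule 13)? no] → not satisfied.
rule 2 — Recognised Procedure: [Regulated Contract (rule 12)? no] AND [the requirement has not been advertised in the official gazette? no] → not satisfied.
rule 14 — Accredited Procedure: [there is only one economic operator capable of performance? yes] AND [a framework agreement is already in place? no] → not satisfied.
rule 15 — Restricted Tender: [Accredited Procedure (rule 14)? no] OR [the contract is for the supply of goods? no] → not satisfied.
rule 9 — Tier IV Call: [the contract is co-financed by an international organisation? yes] AND [the requirement does not arise from unforeseeable urgency? yes] → satisfied.
rule 11 — Recognised Purchase: [the contracting authority is not a central government body? yes] OR [the contract is reserved for sheltered workshops? yes] → satisfied.
rule 4 — Authorised Procurement: [the contract is co-financed by an international organisation? yes] AND [the services fall within the light-touch schedule? no] → not satisfied.
rule 6 — Restricted Procedure: not a Tier IV Call (rule 9)? no; not a Recognised Purchase (rule 11)? no; Authorised Procurement (rule 4)? no — 0 of 3 hold (need ≥2) → not satisfied.
rule 1 — Chargeable Purchase: [Recognised Procedure (rule 2)? no] OR [Restricted Tender (rule 15)? no] OR [Restricted Procedure (rule 6)? no] → not satisfied.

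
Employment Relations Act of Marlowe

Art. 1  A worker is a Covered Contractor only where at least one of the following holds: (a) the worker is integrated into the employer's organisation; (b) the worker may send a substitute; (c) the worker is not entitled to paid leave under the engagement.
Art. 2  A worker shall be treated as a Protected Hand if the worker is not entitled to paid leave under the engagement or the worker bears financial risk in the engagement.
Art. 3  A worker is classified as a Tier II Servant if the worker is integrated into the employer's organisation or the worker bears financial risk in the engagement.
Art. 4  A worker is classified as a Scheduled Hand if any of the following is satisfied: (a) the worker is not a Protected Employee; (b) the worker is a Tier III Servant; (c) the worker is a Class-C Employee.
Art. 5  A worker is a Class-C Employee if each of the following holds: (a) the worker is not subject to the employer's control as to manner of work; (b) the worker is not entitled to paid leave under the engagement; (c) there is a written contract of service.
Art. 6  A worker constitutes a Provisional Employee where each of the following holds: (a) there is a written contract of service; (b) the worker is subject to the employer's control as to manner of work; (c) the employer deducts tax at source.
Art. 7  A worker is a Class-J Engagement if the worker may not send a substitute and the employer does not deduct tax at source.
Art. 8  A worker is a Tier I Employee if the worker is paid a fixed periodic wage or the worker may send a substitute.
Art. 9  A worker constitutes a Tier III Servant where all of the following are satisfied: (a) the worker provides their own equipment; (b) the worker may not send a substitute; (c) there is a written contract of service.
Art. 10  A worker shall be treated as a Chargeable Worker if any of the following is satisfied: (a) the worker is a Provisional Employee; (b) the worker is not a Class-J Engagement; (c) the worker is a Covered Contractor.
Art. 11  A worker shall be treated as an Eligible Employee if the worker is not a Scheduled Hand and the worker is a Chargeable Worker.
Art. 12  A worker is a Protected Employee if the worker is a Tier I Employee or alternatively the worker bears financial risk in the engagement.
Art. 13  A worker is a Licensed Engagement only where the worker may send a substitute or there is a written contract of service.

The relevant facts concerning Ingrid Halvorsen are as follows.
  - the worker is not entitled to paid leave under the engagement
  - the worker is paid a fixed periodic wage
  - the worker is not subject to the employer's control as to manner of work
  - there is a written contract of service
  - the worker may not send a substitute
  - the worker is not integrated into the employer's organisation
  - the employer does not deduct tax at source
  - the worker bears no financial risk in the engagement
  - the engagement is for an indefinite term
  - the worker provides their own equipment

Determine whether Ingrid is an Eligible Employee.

No

article 8 — Tier I Employee: [the worker is paid a fixed periodic wage? yes] OR [the worker may send a substitute? no] → satisfied.
article 12 — Protected Employee: [Tier I Employee (article 8)? yes] OR [the worker bears financial risk in the engagement? no] → satisfied.
article 9 — Tier III Servant: [the worker provides their own equipment? yes] AND [the worker may not send a substitute? yes] AND [there is a written contract of service? yes] → satisfied.
article 5 — Class-C Employee: [the worker is not subject to the employer's control as to manner of work? yes] AND [the worker is not entitled to paid leave under the engagement? yes] AND [there is a written contract of service? yes] → satisfied.
article 4 — Scheduled Hand: [not a Protected Employee (article 12)? no] OR [Tier III Servant (article 9)? yes] OR [Class-C Employee (article 5)? yes] → satisfied.
article 6 — Provisional Employee: [there is a written contract of service? yes] AND [the worker is subject to the employer's control as to manner of work? no] AND [the employer deducts tax at source? no] → not satisfied.
article 7 — Class-J Engagement: [the worker may not send a substitute? yes] AND [the employer does not deduct tax at source? yes] → satisfied.
article 1 — Covered Contractor: [the worker is integrated into the employer's organisation? no] OR [the worker may send a substitute? no] OR [the worker is not entitled to paid leave under the engagement? yes] → satisfied.
article 10 — Chargeable Worker: [Provisional Employee (article 6)? no] OR [not a Class-J Engagement (article 7)? no] OR [Covered Contractor (article 1)? yes] → satisfied.
article 11 — Eligible Employee: [not a Scheduled Hand (article 4)? no] AND [Chargeable Worker (article 10)? yes] → not satisfied.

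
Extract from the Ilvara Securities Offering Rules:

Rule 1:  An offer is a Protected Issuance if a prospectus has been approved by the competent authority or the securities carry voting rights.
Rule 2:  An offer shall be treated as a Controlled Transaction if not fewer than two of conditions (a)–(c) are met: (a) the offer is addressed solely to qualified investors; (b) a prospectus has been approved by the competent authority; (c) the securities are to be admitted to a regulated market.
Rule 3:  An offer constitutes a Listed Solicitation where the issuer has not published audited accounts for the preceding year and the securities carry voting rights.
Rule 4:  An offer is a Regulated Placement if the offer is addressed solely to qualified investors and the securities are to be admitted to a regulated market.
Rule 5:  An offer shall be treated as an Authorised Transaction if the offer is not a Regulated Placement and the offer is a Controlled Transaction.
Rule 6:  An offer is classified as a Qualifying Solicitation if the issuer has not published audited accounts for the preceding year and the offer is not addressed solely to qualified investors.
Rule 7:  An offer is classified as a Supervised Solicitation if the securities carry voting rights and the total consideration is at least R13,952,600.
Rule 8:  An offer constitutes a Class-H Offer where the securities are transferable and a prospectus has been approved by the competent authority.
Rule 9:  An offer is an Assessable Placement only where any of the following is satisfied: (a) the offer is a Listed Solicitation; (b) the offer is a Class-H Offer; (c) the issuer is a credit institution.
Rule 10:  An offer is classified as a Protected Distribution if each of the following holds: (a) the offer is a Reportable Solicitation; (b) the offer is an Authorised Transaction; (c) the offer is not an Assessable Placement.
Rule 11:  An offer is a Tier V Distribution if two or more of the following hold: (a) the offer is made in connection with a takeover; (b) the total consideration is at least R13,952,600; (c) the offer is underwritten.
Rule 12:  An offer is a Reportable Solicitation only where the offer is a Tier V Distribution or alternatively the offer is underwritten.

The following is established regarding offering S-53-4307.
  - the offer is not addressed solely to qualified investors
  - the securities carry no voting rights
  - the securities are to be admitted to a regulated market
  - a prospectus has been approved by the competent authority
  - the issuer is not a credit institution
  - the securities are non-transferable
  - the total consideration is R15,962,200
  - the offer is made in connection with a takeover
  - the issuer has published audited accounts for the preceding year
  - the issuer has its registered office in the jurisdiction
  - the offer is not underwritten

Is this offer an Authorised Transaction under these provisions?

Yes

rule 4 — Regulated Placement: [the offer is addressed solely to qualified investors? no] AND [the securities are to be admitted to a regulated market? yes] → not satisfied.
rule 2 — Controlled Transaction: the offer is addressed solely to qualified investors? no; a prospectus has been approved by the competent authority? yes; the securities are to be admitted to a regulated market? yes — 2 of 3 hold (need ≥2) → satisfied.
rule 5 — Authorised Transaction: [not a Regulated Placement (rule 4)? yes] AND [Controlled Transaction (rule 2)? yes] → satisfied.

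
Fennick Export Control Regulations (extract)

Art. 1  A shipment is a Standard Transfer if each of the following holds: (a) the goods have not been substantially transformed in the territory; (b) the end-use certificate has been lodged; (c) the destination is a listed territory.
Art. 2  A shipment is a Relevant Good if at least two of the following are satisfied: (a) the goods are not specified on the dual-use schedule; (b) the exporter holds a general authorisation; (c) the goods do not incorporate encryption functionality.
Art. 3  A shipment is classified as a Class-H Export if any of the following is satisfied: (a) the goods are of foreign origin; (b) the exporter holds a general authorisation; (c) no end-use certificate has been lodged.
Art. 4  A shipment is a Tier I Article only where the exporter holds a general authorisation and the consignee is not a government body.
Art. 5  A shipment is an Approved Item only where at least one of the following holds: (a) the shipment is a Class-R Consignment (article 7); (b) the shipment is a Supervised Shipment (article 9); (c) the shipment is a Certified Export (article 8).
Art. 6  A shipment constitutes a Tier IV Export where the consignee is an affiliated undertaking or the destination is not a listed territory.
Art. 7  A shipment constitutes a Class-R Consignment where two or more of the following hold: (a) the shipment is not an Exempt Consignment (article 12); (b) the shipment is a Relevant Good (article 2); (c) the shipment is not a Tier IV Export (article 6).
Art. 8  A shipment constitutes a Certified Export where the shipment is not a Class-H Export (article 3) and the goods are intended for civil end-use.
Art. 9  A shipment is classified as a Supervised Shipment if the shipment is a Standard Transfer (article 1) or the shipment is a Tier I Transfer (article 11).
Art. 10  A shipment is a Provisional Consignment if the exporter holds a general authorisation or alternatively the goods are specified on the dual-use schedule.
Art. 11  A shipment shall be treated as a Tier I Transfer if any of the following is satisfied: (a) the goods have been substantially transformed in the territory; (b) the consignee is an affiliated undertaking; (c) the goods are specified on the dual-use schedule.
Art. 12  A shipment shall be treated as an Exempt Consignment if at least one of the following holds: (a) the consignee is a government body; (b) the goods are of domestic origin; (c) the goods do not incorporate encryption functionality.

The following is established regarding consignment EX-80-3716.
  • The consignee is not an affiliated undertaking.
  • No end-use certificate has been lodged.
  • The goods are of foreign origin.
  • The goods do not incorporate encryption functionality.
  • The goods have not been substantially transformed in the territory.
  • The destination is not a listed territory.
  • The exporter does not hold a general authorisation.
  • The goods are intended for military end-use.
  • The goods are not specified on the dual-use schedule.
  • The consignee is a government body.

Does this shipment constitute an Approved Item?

No

article 12 — Exempt Consignment: [the consignee is a government body? yes] OR [the goods are of domestic origin? no] OR [the goods do not incorporate encryption functionality? yes] → satisfied.
article 2 — Relevant Good: the goods are not specified on the dual-use schedule? yes; the exporter holds a general authorisation? no; the goods do not incorporate encryption functionality? yes — 2 of 3 hold (need ≥2) → satisfied.
article 6 — Tier IV Export: [the consignee is an affiliated undertaking? no] OR [the destination is not a listed territory? yes] → satisfied.
article 7 — Class-R Consignment: not an Exempt Consignment (article 12)? no; Relevant Good (article 2)? yes; not a Tier IV Export (article 6)? no — 1 of 3 hold (need ≥2) → not satisfied.
article 1 — Standard Transfer: [the goods have not been substantially transformed in the territory? yes] AND [the end-use certificate has been lodged? no] AND [the destination is a listed territory? no] → not satisfied.
article 11 — Tier I Transfer: [the goods have been substantially transformed in the territory? no] OR [the consignee is an affiliated undertaking? no] OR [the goods are specified on the dual-use schedule? no] → not satisfied.
article 9 — Supervised Shipment: [Standard Transfer (article 1)? no] OR [Tier I Transfer (article 11)? no] → not satisfied.
article 3 — Class-H Export: [the goods are of foreign origin? yes] OR [the exporter holds a general authorisation? no] OR [no end-use certificate has been lodged? yes] → satisfied.
article 8 — Certified Export: [not a Class-H Export (article 3)? no] AND [the goods are intended for civil end-use? no] → not satisfied.
article 5 — Approved Item: [Class-R Consignment (article 7)? no] OR [Supervised Shipment (article 9)? no] OR [Certified Export (article 8)? no] → not satisfied.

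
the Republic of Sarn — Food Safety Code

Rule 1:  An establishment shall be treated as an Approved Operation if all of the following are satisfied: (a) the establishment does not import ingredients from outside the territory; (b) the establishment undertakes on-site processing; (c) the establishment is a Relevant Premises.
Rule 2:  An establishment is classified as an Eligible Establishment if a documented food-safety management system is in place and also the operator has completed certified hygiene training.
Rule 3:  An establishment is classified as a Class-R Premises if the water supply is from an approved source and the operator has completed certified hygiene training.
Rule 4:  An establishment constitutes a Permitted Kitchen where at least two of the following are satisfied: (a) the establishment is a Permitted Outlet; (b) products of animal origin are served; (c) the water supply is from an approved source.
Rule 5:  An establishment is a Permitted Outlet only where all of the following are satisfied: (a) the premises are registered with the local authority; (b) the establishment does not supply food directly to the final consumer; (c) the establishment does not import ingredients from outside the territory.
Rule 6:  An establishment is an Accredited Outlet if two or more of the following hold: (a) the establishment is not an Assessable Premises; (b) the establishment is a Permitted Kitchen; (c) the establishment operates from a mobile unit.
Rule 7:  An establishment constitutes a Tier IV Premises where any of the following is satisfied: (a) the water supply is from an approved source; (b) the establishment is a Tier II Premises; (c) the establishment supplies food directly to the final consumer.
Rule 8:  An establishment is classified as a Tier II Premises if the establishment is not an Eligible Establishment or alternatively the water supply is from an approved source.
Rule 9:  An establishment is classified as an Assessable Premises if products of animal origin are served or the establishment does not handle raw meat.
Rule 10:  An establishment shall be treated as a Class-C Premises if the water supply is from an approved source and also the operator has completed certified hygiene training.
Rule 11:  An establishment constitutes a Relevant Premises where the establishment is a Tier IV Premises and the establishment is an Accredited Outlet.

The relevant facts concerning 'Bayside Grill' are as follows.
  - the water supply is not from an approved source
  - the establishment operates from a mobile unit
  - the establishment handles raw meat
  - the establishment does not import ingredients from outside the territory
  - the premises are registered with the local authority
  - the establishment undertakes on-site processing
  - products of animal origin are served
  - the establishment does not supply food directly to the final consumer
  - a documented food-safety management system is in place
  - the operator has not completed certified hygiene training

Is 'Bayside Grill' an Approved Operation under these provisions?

rule 2 — Eligible Establishment: [a documented food-safety management system is in place? yes] AND [the operator has completed certified hygiene training? no] → not satisfied.
rule 8 — Tier II Premises: [not an Eligible Establishment (rule 2)? yes] OR [the water supply is from an approved source? no] → satisfied.
rule 7 — Tier IV Premises: [the water supply is from an approved source? no] OR [Tier II Premises (rule 8)? yes] OR [the establishment supplies food directly to the final consumer? no] → satisfied.
rule 9 — Assessable Premises: [products of animal origin are served? yes] OR [the establishment does not handle raw meat? no] → satisfied.
rule 5 — Permitted Outlet: [the premises are registered with the local authority? yes] AND [the establishment does not supply food directly to the final consumer? yes] AND [the establishment does not import ingredients from outside the territory? yes] → satisfied.
rule 4 — Permitted Kitchen: Permitted Outlet (rule 5)? yes; products of animal origin are served? yes; the water supply is from an approved source? no — 2 of 3 hold (need ≥2) → satisfied.
rule 6 — Accredited Outlet: not an Assessable Premises (rule 9)? no; Permitted Kitchen (rule 4)? yes; the establishment operates from a mobile unit? yes — 2 of 3 hold (need ≥2) → satisfied.
rule 11 — Relevant Premises: [Tier IV Premises (rule 7)? yes] AND [Accredited Outlet (rule 6)? yes] → satisfied.
rule 1 — Approved Operation: [the establishment does not import ingredients from outside the territory? yes] AND [the establishment undertakes on-site processing? yes] AND [Relevant Premises (rule 11)? yes] → satisfied.

Yes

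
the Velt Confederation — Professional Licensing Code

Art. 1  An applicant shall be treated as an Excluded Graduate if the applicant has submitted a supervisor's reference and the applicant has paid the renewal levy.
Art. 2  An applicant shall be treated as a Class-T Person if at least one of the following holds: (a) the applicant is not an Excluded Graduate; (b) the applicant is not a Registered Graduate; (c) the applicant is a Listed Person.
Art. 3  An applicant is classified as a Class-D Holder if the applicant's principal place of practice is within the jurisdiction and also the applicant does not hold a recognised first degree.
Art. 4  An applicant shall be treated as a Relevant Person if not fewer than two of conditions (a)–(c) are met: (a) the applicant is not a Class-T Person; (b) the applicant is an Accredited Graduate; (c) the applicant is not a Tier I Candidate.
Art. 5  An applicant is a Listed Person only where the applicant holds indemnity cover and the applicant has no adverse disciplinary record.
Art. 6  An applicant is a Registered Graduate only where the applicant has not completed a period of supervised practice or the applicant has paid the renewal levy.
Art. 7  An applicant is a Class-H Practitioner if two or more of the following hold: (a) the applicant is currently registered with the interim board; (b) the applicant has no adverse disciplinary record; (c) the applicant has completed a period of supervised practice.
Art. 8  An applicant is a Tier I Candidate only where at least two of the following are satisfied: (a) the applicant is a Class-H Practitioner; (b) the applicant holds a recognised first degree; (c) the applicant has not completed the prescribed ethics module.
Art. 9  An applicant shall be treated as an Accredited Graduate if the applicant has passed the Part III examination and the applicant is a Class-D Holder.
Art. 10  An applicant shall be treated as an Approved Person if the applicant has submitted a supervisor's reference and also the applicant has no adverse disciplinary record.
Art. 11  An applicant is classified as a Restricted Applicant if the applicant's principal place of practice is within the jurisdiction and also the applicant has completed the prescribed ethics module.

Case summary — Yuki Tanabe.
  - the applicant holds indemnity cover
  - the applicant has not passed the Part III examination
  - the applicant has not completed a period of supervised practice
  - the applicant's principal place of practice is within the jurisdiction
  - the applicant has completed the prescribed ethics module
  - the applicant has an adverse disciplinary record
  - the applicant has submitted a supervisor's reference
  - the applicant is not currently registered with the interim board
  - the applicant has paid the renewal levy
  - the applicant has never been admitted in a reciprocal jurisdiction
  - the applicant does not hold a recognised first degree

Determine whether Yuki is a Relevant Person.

article 1 — Excluded Graduate: [the applicant has submitted a supervisor's reference? yes] AND [the applicant has paid the renewal levy? yes] → satisfied.
article 6 — Registered Graduate: [the applicant has not completed a period of supervised practice? yes] OR [the applicant has paid the renewal levy? yes] → satisfied.
article 5 — Listed Person: [the applicant holds indemnity cover? yes] AND [the applicant has no adverse disciplinary record? no] → not satisfied.
article 2 — Class-T Person: [not an Excluded Graduate (article 1)? no] OR [not a Registered Graduate (article 6)? no] OR [Listed Person (article 5)? no] → not satisfied.
article 3 — Class-D Holder: [the applicant's principal place of practice is within the jurisdiction? yes] AND [the applicant does not hold a recognised first degree? yes] → satisfied.
article 9 — Accredited Graduate: [the applicant has passed the Part III examination? no] AND [Class-D Holder (article 3)? yes] → not satisfied.
article 7 — Class-H Practitioner: the applicant is currently registered with the interim board? no; the applicant has no adverse disciplinary record? no; the applicant has completed a period of supervised practice? no — 0 of 3 hold (need ≥2) → not satisfied.
article 8 — Tier I Candidate: Class-H Practitioner (article 7)? no; the applicant holds a recognised first degree? no; the applicant has not completed the prescribed ethics module? no — 0 of 3 hold (need ≥2) → not satisfied.
article 4 — Relevant Person: not a Class-T Person (article 2)? yes; Accredited Graduate (article 9)? no; not a Tier I Candidate (article 8)? yes — 2 of 3 hold (need ≥2) → satisfied.

Yes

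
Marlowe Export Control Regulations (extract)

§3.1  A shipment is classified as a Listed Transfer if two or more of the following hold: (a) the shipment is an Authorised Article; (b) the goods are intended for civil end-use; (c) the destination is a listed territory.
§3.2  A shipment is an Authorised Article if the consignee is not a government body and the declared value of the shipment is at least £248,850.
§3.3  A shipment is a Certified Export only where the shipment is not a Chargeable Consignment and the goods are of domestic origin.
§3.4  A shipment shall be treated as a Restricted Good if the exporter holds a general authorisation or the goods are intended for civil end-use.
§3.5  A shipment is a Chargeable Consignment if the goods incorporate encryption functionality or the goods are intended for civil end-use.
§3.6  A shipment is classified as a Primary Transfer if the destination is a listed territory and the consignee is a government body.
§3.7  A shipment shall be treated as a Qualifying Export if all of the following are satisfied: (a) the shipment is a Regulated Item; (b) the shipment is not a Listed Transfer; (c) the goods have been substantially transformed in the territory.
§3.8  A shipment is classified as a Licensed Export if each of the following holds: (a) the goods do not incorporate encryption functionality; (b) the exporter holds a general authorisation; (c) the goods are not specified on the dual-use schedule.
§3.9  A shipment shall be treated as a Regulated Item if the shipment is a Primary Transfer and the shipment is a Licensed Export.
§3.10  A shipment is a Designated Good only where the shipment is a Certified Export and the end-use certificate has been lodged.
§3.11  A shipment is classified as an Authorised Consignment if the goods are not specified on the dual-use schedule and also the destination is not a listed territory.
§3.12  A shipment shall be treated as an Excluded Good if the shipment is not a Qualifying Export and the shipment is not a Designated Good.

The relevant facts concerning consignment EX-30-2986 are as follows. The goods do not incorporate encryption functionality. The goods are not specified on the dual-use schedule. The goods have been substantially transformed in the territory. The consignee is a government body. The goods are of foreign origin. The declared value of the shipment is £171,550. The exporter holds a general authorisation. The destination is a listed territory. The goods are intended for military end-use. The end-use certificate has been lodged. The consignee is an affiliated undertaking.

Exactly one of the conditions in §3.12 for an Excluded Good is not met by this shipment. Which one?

§3.6 — Primary Transfer: [the destination is a listed territory? yes] AND [the consignee is a government body? yes] → satisfied.
§3.8 — Licensed Export: [the goods do not incorporate encryption functionality? yes] AND [the exporter holds a general authorisation? yes] AND [the goods are not specified on the dual-use schedule? yes] → satisfied.
§3.9 — Regulated Item: [Primary Transfer (§3.6)? yes] AND [Licensed Export (§3.8)? yes] → satisfied.
§3.2 — Authorised Article: [the consignee is not a government body? no] AND [declared value of the shipment: £171,550 ≥ £248,850? no] → not satisfied.
§3.1 — Listed Transfer: Authorised Article (§3.2)? no; the goods are intended for civil end-use? no; the destination is a listed territory? yes — 1 of 3 hold (need ≥2) → not satisfied.
§3.7 — Qualifying Export: [Regulated Item (§3.9)? yes] AND [not a Listed Transfer (§3.1)? yes] AND [the goods have been substantially transformed in the territory? yes] → satisfied.
§3.5 — Chargeable Consignment: [the goods incorporate encryption functionality? no] OR [the goods are intended for civil end-use? no] → not satisfied.
§3.3 — Certified Export: [not a Chargeable Consignment (§3.5)? yes] AND [the goods are of domestic origin? no] → not satisfied.
§3.10 — Designated Good: [Certified Export (§3.3)? no] AND [the end-use certificate has been lodged? yes] → not satisfied.
§3.12 — Excluded Good: [not a Qualifying Export (§3.7)? no] AND [not a Designated Good (§3.10)? yes] → not satisfied.

Qualifying Export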